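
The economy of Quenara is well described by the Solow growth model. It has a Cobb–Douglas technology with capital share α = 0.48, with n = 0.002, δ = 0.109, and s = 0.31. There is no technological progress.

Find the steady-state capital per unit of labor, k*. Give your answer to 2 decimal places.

At the steady state, Δk = 0, so s·k^α = (n + δ)·k.
Dividing both sides by k: k^(1−α) = s / (n + δ).
k^0.52 = 0.31 / (0.002 + 0.109) = 0.31 / 0.111 = 2.7928
k* = 2.7928^(1/0.52) ≈ 7.2072

k* ≈ 7.21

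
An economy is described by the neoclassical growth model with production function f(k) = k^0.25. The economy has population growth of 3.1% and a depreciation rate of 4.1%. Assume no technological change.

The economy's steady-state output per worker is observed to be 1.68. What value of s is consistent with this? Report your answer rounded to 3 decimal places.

s ≈ 0.341

Steady state requires s·f(k) = (n + δ)·k, i.e. s·k^α = (n + δ)·k.
Since y* = [s/(n + δ)]^(α/(1−α)), we have s/(n + δ) = (y*)^((1−α)/α) = 1.68^3 = 4.7416.
Therefore s = 4.7416 × (n + δ) = 4.7416 × 0.072 = 0.3414.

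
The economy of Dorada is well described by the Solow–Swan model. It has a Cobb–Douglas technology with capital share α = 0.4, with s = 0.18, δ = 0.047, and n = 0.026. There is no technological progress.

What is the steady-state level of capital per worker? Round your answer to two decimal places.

At the steady state, Δk = 0, so s·k^α = (n + δ)·k.
Dividing both sides by k: k^(1−α) = s / (n + δ).
k^0.6 = 0.18 / (0.026 + 0.047) = 0.18 / 0.073 = 2.4658
k* = 2.4658^(1/0.6) ≈ 4.5005

k* ≈ 4.50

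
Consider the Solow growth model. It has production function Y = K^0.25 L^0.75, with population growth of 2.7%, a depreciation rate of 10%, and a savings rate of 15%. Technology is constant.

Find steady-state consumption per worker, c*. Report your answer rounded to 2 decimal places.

c* = 0.90

In steady state, investment equals break-even investment: s·k^α = (n + δ)·k.
Dividing both sides by k: k^(1−α) = s / (n + δ).
k^0.75 = 0.15 / (0.027 + 0.100) = 0.15 / 0.127 = 1.1811
k* = 1.1811^(1/0.75) ≈ 1.2485
y* = (k*)^α = 1.2485^0.25 ≈ 1.0571
c* = (1 − s)·y* = (1 − 0.15) × 1.0571 ≈ 0.8985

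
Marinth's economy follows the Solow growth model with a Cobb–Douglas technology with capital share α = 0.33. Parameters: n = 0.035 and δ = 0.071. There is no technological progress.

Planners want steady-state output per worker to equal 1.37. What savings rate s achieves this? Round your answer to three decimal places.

In steady state, investment equals break-even investment: s·k^α = (n + δ)·k.
Since y* = [s/(n + δ)]^(α/(1−α)), we have s/(n + δ) = (y*)^((1−α)/α) = 1.37^2.0303 = 1.8949.
Therefore s = 1.8949 × (n + δ) = 1.8949 × 0.106 = 0.2009.

s ≈ 0.201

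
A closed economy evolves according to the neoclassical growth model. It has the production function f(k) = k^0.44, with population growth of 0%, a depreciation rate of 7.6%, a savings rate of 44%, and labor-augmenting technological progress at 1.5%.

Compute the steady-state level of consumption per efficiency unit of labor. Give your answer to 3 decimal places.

Steady state requires s·f(k) = (n + g + δ)·k, i.e. s·k^α = (n + g + δ)·k.
Rearranging, k^(1−α) = s / (n + g + δ).
k^0.56 = 0.44 / (0.000 + 0.015 + 0.076) = 0.44 / 0.091 = 4.8352
k* = 4.8352^(1/0.56) ≈ 16.6789
y* = (k*)^α = 16.6789^0.44 ≈ 3.4495
c* = (1 − s)·y* = (1 − 0.44) × 3.4495 ≈ 1.9317

c* = 1.932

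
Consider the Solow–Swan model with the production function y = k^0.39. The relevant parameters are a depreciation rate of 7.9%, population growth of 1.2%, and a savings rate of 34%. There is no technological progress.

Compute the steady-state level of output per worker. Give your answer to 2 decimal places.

Steady state requires s·f(k) = (n + δ)·k, i.e. s·k^α = (n + δ)·k.
Dividing both sides by k: k^(1−α) = s / (n + δ).
k^0.61 = 0.34 / (0.012 + 0.079) = 0.34 / 0.091 = 3.7363
k* = 3.7363^(1/0.61) ≈ 8.6782
y* = (k*)^α = 8.6782^0.39 ≈ 2.3227

y* ≈ 2.32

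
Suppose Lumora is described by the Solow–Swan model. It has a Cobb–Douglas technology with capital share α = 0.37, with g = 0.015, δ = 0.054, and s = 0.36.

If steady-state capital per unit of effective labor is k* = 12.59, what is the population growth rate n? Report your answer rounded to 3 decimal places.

n ≈ 0.004

In steady state, investment equals break-even investment: s·k^α = (n + g + δ)·k.
So s / (n + g + δ) = (k*)^(1−α) = 12.59^0.63 = 4.9319.
Therefore n + g + δ = s / 4.9319 = 0.36 / 4.9319 = 0.0730, so n = 0.0730 − 0.069 = 0.0040.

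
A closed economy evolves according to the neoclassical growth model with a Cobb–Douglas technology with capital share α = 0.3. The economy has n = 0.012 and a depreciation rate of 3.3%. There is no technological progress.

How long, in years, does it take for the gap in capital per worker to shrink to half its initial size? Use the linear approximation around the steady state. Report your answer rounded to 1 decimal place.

Near the steady state the convergence rate is λ = (1 − α)(n + δ).
λ = (1 − 0.3) × 0.045 = 0.7 × 0.045 = 0.0315
Half-life = ln 2 / λ = 0.6931 / 0.0315 ≈ 22.00 years

t_½ ≈ 22.0 years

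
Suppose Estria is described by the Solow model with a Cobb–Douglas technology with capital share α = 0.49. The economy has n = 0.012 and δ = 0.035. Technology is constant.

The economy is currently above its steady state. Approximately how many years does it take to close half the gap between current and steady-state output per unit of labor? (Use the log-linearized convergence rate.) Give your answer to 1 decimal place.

about 28.9 years

Near the steady state the convergence rate is λ = (1 − α)(n + δ).
λ = (1 − 0.49) × 0.047 = 0.51 × 0.047 = 0.02397
Half-life = ln 2 / λ = 0.6931 / 0.02397 ≈ 28.92 years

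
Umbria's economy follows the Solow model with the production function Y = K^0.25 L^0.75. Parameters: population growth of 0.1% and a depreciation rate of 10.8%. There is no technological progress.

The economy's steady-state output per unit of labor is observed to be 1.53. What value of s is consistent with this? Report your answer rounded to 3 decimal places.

Steady state requires s·f(k) = (n + δ)·k, i.e. s·k^α = (n + δ)·k.
Since y* = [s/(n + δ)]^(α/(1−α)), we have s/(n + δ) = (y*)^((1−α)/α) = 1.53^3 = 3.5816.
Therefore s = 3.5816 × (n + δ) = 3.5816 × 0.109 = 0.3904.

s ≈ 0.390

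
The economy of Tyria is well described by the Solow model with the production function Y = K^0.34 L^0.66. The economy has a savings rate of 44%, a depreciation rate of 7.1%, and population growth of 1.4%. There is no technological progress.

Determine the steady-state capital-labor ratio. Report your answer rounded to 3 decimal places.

At the steady state, Δk = 0, so s·k^α = (n + δ)·k.
Rearranging, k^(1−α) = s / (n + δ).
k^0.66 = 0.44 / (0.014 + 0.071) = 0.44 / 0.085 = 5.1765
k* = 5.1765^(1/0.66) ≈ 12.0746

k* ≈ 12.075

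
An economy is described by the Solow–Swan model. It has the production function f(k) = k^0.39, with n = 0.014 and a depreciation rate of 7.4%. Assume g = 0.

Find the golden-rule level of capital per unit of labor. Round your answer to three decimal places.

The golden rule sets f'(k) = n + δ, i.e. α·k^(α−1) = n + δ.
So k^(1−α) = α / (n + δ) = 0.39 / 0.088 = 4.4318.
k_gold = 4.4318^(1/0.61) ≈ 11.4807

k_gold ≈ 11.481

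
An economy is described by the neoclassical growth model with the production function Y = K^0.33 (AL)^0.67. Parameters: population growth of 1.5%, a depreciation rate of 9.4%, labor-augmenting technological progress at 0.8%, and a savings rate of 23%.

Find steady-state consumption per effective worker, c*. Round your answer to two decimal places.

c* ≈ 1.07

Steady state requires s·f(k) = (n + g + δ)·k, i.e. s·k^α = (n + g + δ)·k.
Rearranging, k^(1−α) = s / (n + g + δ).
k^0.67 = 0.23 / (0.015 + 0.008 + 0.094) = 0.23 / 0.117 = 1.9658
k* = 1.9658^(1/0.67) ≈ 2.7423
y* = (k*)^α = 2.7423^0.33 ≈ 1.3950
c* = (1 − s)·y* = (1 − 0.23) × 1.3950 ≈ 1.0742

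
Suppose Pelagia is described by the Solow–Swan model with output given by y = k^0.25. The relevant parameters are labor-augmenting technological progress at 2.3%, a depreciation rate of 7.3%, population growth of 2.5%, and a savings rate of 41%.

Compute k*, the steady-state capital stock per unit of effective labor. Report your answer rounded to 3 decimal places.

k* = 5.089

At the steady state, Δk = 0, so s·k^α = (n + g + δ)·k.
Dividing both sides by k: k^(1−α) = s / (n + g + δ).
k^0.75 = 0.41 / (0.025 + 0.023 + 0.073) = 0.41 / 0.121 = 3.3884
k* = 3.3884^(1/0.75) ≈ 5.0893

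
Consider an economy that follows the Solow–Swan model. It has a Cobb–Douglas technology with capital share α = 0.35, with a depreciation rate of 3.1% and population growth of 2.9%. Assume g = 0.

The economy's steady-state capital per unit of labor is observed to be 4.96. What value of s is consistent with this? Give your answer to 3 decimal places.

s ≈ 0.170

Steady state requires s·f(k) = (n + δ)·k, i.e. s·k^α = (n + δ)·k.
So s / (n + δ) = (k*)^(1−α) = 4.96^0.65 = 2.8318.
Therefore s = 2.8318 × (n + δ) = 2.8318 × 0.060 = 0.1699.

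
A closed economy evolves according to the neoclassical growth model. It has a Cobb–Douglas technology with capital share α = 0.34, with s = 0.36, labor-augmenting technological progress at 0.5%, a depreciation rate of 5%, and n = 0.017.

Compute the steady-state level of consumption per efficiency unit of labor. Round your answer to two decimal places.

c* ≈ 1.47

At the steady state, Δk = 0, so s·k^α = (n + g + δ)·k.
Rearranging, k^(1−α) = s / (n + g + δ).
k^0.66 = 0.36 / (0.017 + 0.005 + 0.050) = 0.36 / 0.072 = 5.0000
k* = 5.0000^(1/0.66) ≈ 11.4563
y* = (k*)^α = 11.4563^0.34 ≈ 2.2913
c* = (1 − s)·y* = (1 − 0.36) × 2.2913 ≈ 1.4664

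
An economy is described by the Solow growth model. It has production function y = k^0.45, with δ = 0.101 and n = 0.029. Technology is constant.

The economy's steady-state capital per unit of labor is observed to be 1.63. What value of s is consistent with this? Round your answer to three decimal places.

Steady state requires s·f(k) = (n + δ)·k, i.e. s·k^α = (n + δ)·k.
So s / (n + δ) = (k*)^(1−α) = 1.63^0.55 = 1.3083.
Therefore s = 1.3083 × (n + δ) = 1.3083 × 0.130 = 0.1701.

s ≈ 0.170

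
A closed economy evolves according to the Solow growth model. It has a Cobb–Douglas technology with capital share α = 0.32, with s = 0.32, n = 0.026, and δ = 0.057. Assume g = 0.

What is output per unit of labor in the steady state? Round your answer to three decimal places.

y* = 1.887

At the steady state, Δk = 0, so s·k^α = (n + δ)·k.
Dividing both sides by k: k^(1−α) = s / (n + δ).
k^0.68 = 0.32 / (0.026 + 0.057) = 0.32 / 0.083 = 3.8554
k* = 3.8554^(1/0.68) ≈ 7.2756
y* = (k*)^α = 7.2756^0.32 ≈ 1.8871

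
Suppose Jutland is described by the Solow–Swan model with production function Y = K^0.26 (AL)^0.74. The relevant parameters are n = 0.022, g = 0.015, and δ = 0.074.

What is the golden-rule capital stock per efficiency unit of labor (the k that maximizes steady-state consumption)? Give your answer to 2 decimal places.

k_gold ≈ 3.16

The golden rule sets f'(k) = n + g + δ, i.e. α·k^(α−1) = n + g + δ.
So k^(1−α) = α / (n + g + δ) = 0.26 / 0.111 = 2.3423.
k_gold = 2.3423^(1/0.74) ≈ 3.1588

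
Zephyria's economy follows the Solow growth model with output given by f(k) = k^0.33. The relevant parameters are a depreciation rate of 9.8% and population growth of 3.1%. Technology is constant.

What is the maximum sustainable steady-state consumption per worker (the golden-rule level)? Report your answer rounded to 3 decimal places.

c_gold ≈ 1.064

At the golden rule, f'(k) = n + δ, so α·k^(α−1) = n + δ and k_gold = (α/(n + δ))^(1/(1−α)).
k_gold = (0.33/0.129)^(1/0.67) = 2.5581^1.4925 ≈ 4.0627
c_gold = f(k_gold) − (n + δ)·k_gold = 1.5882 − 0.129×4.0627 ≈ 1.0641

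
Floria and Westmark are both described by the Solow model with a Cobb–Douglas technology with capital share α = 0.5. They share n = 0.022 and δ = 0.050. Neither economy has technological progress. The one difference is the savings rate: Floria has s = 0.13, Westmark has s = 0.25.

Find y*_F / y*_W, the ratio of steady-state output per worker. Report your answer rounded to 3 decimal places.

ratio ≈ 0.520

Steady-state y* = [s/(n + δ)]^(α/(1−α)), so the ratio is [ (s_F/(n + δ)_F) / (s_W/(n + δ)_W) ]^1.
s_F/(n + δ)_F = 0.13/0.072 = 1.8056; s_W/(n + δ)_W = 0.25/0.072 = 3.4722.
Ratio = (1.8056/3.4722)^1 = 0.5200^1 ≈ 0.5200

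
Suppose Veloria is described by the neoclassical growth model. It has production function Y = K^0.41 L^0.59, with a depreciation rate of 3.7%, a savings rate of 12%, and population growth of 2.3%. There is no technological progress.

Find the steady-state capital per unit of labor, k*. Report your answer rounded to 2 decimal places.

Steady state requires s·f(k) = (n + δ)·k, i.e. s·k^α = (n + δ)·k.
Rearranging, k^(1−α) = s / (n + δ).
k^0.59 = 0.12 / (0.023 + 0.037) = 0.12 / 0.060 = 2.0000
k* = 2.0000^(1/0.59) ≈ 3.2376

k* = 3.24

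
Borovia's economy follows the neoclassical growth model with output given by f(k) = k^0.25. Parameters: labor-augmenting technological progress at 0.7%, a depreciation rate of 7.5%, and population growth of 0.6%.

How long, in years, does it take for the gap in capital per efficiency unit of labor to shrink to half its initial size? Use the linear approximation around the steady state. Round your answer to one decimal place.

t_½ ≈ 10.5 years

Near the steady state the convergence rate is λ = (1 − α)(n + g + δ).
λ = (1 − 0.25) × 0.088 = 0.75 × 0.088 = 0.0660
Half-life = ln 2 / λ = 0.6931 / 0.0660 ≈ 10.50 years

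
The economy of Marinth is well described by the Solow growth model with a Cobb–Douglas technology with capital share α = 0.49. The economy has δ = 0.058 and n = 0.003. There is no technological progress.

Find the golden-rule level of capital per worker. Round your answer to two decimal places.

k_gold ≈ 59.46

The golden rule sets f'(k) = n + δ, i.e. α·k^(α−1) = n + δ.
So k^(1−α) = α / (n + δ) = 0.49 / 0.061 = 8.0328.
k_gold = 8.0328^(1/0.51) ≈ 59.4633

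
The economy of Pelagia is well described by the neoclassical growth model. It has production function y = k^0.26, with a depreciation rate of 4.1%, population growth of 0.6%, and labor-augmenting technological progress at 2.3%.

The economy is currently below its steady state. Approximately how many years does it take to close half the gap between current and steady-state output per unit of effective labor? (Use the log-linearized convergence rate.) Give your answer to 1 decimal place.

Near the steady state the convergence rate is λ = (1 − α)(n + g + δ).
λ = (1 − 0.26) × 0.070 = 0.74 × 0.070 = 0.0518
Half-life = ln 2 / λ = 0.6931 / 0.0518 ≈ 13.38 years

t_½ ≈ 13.4 years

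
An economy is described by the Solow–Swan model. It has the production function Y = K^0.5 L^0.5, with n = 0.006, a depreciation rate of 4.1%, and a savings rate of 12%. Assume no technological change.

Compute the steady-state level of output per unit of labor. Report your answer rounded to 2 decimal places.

y* ≈ 2.55

At the steady state, Δk = 0, so s·k^α = (n + δ)·k.
Dividing both sides by k: k^(1−α) = s / (n + δ).
k^0.5 = 0.12 / (0.006 + 0.041) = 0.12 / 0.047 = 2.5532
k* = 2.5532^(1/0.5) ≈ 6.5188
y* = (k*)^α = 6.5188^0.5 ≈ 2.5532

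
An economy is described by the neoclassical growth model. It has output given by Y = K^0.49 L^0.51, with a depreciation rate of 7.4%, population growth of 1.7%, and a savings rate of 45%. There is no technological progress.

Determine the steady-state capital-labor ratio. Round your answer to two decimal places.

In steady state, investment equals break-even investment: s·k^α = (n + δ)·k.
Dividing both sides by k: k^(1−α) = s / (n + δ).
k^0.51 = 0.45 / (0.017 + 0.074) = 0.45 / 0.091 = 4.9451
k* = 4.9451^(1/0.51) ≈ 22.9682

k* ≈ 22.97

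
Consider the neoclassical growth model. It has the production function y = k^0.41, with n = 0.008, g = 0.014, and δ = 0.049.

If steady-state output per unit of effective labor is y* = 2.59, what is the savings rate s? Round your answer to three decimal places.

s ≈ 0.279

In steady state, investment equals break-even investment: s·k^α = (n + g + δ)·k.
Since y* = [s/(n + g + δ)]^(α/(1−α)), we have s/(n + g + δ) = (y*)^((1−α)/α) = 2.59^1.439 = 3.9331.
Therefore s = 3.9331 × (n + g + δ) = 3.9331 × 0.071 = 0.2793.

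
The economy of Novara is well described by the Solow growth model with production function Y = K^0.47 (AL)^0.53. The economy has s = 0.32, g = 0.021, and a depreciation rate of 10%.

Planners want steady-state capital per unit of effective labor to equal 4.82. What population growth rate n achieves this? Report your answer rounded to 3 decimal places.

n ≈ 0.018

In steady state, investment equals break-even investment: s·k^α = (n + g + δ)·k.
So s / (n + g + δ) = (k*)^(1−α) = 4.82^0.53 = 2.3015.
Therefore n + g + δ = s / 2.3015 = 0.32 / 2.3015 = 0.1390, so n = 0.1390 − 0.121 = 0.0180.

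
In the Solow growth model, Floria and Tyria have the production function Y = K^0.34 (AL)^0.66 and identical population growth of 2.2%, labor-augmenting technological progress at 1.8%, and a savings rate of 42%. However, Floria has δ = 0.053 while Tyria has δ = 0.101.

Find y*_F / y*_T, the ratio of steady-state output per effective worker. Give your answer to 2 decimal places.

Steady-state y* = [s/(n + g + δ)]^(α/(1−α)), so the ratio is [ (s_F/(n + g + δ)_F) / (s_T/(n + g + δ)_T) ]^0.5152.
s_F/(n + g + δ)_F = 0.42/0.093 = 4.5161; s_T/(n + g + δ)_T = 0.42/0.141 = 2.9787.
Ratio = (4.5161/2.9787)^0.5152 = 1.5161^0.5152 ≈ 1.2391

y*_F / y*_T ≈ 1.24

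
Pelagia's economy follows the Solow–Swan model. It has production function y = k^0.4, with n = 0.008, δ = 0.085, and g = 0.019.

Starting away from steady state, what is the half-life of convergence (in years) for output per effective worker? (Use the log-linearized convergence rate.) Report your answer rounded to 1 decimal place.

half-life ≈ 10.3 years

Near the steady state the convergence rate is λ = (1 − α)(n + g + δ).
λ = (1 − 0.4) × 0.112 = 0.6 × 0.112 = 0.0672
Half-life = ln 2 / λ = 0.6931 / 0.0672 ≈ 10.31 years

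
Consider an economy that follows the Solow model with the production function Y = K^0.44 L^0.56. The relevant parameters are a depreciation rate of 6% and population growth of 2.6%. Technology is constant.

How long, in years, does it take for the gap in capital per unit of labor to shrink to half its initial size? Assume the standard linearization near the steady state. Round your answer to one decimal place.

half-life ≈ 14.4 years

Near the steady state the convergence rate is λ = (1 − α)(n + δ).
λ = (1 − 0.44) × 0.086 = 0.56 × 0.086 = 0.04816
Half-life = ln 2 / λ = 0.6931 / 0.04816 ≈ 14.39 years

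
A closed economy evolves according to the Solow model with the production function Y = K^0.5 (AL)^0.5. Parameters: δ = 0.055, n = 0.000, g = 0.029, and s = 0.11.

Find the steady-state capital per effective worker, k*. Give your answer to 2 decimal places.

Steady state requires s·f(k) = (n + g + δ)·k, i.e. s·k^α = (n + g + δ)·k.
Rearranging, k^(1−α) = s / (n + g + δ).
k^0.5 = 0.11 / (0.000 + 0.029 + 0.055) = 0.11 / 0.084 = 1.3095
k* = 1.3095^(1/0.5) ≈ 1.7148

k* = 1.71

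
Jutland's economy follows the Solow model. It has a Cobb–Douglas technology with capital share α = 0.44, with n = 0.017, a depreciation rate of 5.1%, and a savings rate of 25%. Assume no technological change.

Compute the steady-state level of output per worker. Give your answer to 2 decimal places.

At the steady state, Δk = 0, so s·k^α = (n + δ)·k.
Dividing both sides by k: k^(1−α) = s / (n + δ).
k^0.56 = 0.25 / (0.017 + 0.051) = 0.25 / 0.068 = 3.6765
k* = 3.6765^(1/0.56) ≈ 10.2260
y* = (k*)^α = 10.2260^0.44 ≈ 2.7814

y* ≈ 2.78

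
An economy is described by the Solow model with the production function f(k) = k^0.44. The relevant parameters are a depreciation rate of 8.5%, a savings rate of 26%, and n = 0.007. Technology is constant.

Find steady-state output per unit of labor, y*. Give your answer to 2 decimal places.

y* ≈ 2.26

In steady state, investment equals break-even investment: s·k^α = (n + δ)·k.
Rearranging, k^(1−α) = s / (n + δ).
k^0.56 = 0.26 / (0.007 + 0.085) = 0.26 / 0.092 = 2.8261
k* = 2.8261^(1/0.56) ≈ 6.3928
y* = (k*)^α = 6.3928^0.44 ≈ 2.2621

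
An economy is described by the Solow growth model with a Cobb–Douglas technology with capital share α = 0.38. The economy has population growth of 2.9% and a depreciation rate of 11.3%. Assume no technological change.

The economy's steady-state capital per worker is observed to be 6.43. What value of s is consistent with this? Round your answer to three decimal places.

s ≈ 0.450

At the steady state, Δk = 0, so s·k^α = (n + δ)·k.
So s / (n + δ) = (k*)^(1−α) = 6.43^0.62 = 3.1702.
Therefore s = 3.1702 × (n + δ) = 3.1702 × 0.142 = 0.4502.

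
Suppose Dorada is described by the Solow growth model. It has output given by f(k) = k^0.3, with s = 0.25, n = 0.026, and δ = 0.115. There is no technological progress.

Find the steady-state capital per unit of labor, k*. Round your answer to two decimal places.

k* ≈ 2.27

In steady state, investment equals break-even investment: s·k^α = (n + δ)·k.
Dividing both sides by k: k^(1−α) = s / (n + δ).
k^0.7 = 0.25 / (0.026 + 0.115) = 0.25 / 0.141 = 1.7730
k* = 1.7730^(1/0.7) ≈ 2.2662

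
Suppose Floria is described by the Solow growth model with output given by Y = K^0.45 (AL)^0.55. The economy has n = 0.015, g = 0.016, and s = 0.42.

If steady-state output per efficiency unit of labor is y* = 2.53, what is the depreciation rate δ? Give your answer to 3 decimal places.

In steady state, investment equals break-even investment: s·k^α = (n + g + δ)·k.
Since y* = [s/(n + g + δ)]^(α/(1−α)), we have s/(n + g + δ) = (y*)^((1−α)/α) = 2.53^1.2222 = 3.1095.
Therefore n + g + δ = s / 3.1095 = 0.42 / 3.1095 = 0.1351, so δ = 0.1351 − 0.031 = 0.1041.

δ ≈ 0.104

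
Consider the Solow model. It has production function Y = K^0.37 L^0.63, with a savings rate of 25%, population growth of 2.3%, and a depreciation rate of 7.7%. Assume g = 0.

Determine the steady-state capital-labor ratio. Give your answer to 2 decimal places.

At the steady state, Δk = 0, so s·k^α = (n + δ)·k.
Rearranging, k^(1−α) = s / (n + δ).
k^0.63 = 0.25 / (0.023 + 0.077) = 0.25 / 0.100 = 2.5000
k* = 2.5000^(1/0.63) ≈ 4.2820

k* ≈ 4.28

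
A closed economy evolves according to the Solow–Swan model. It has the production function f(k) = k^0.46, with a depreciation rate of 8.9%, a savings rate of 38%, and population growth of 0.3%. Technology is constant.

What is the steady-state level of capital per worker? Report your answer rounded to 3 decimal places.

k* = 13.827

At the steady state, Δk = 0, so s·k^α = (n + δ)·k.
Rearranging, k^(1−α) = s / (n + δ).
k^0.54 = 0.38 / (0.003 + 0.089) = 0.38 / 0.092 = 4.1304
k* = 4.1304^(1/0.54) ≈ 13.8269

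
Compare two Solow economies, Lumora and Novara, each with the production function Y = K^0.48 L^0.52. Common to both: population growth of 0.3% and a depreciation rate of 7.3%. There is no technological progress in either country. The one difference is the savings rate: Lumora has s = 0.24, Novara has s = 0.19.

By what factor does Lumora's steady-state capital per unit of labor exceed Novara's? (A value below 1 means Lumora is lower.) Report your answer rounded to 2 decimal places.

Steady-state k* = [s/(n + δ)]^(1/(1−α)), so the ratio is [ (s_L/(n + δ)_L) / (s_N/(n + δ)_N) ]^1.9231.
s_L/(n + δ)_L = 0.24/0.076 = 3.1579; s_N/(n + δ)_N = 0.19/0.076 = 2.5000.
Ratio = (3.1579/2.5000)^1.9231 = 1.2632^1.9231 ≈ 1.5673

ratio ≈ 1.57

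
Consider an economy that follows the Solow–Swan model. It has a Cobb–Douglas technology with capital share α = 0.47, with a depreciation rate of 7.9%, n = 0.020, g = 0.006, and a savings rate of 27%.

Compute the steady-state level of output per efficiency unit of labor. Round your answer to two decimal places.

In steady state, investment equals break-even investment: s·k^α = (n + g + δ)·k.
Rearranging, k^(1−α) = s / (n + g + δ).
k^0.53 = 0.27 / (0.020 + 0.006 + 0.079) = 0.27 / 0.105 = 2.5714
k* = 2.5714^(1/0.53) ≈ 5.9416
y* = (k*)^α = 5.9416^0.47 ≈ 2.3107

y* = 2.31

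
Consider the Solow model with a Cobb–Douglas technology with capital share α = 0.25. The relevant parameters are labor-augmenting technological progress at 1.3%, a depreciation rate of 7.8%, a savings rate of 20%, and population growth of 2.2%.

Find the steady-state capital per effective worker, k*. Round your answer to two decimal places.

Steady state requires s·f(k) = (n + g + δ)·k, i.e. s·k^α = (n + g + δ)·k.
Rearranging, k^(1−α) = s / (n + g + δ).
k^0.75 = 0.20 / (0.022 + 0.013 + 0.078) = 0.20 / 0.113 = 1.7699
k* = 1.7699^(1/0.75) ≈ 2.1409

k* = 2.14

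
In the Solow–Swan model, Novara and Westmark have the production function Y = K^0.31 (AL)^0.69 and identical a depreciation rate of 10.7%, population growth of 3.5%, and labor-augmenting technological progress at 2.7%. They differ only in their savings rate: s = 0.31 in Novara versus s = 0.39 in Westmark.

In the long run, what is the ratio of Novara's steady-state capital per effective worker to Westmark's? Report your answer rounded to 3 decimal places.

ratio ≈ 0.717

Steady-state k* = [s/(n + g + δ)]^(1/(1−α)), so the ratio is [ (s_N/(n + g + δ)_N) / (s_W/(n + g + δ)_W) ]^1.4493.
s_N/(n + g + δ)_N = 0.31/0.169 = 1.8343; s_W/(n + g + δ)_W = 0.39/0.169 = 2.3077.
Ratio = (1.8343/2.3077)^1.4493 = 0.7949^1.4493 ≈ 0.7170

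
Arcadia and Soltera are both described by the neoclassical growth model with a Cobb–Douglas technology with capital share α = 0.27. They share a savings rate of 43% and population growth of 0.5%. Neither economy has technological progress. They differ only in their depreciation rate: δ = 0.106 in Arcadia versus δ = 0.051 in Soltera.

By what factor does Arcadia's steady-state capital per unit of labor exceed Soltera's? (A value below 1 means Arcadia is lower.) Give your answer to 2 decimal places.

k*_A / k*_S ≈ 0.39

Steady-state k* = [s/(n + δ)]^(1/(1−α)), so the ratio is [ (s_A/(n + δ)_A) / (s_S/(n + δ)_S) ]^1.3699.
s_A/(n + δ)_A = 0.43/0.111 = 3.8739; s_S/(n + δ)_S = 0.43/0.056 = 7.6786.
Ratio = (3.8739/7.6786)^1.3699 = 0.5045^1.3699 ≈ 0.3917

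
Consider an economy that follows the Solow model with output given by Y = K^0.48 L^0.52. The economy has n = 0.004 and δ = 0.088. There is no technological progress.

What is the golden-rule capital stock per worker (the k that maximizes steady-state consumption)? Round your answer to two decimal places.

k_gold ≈ 23.97

The golden rule sets f'(k) = n + δ, i.e. α·k^(α−1) = n + δ.
So k^(1−α) = α / (n + δ) = 0.48 / 0.092 = 5.2174.
k_gold = 5.2174^(1/0.52) ≈ 23.9728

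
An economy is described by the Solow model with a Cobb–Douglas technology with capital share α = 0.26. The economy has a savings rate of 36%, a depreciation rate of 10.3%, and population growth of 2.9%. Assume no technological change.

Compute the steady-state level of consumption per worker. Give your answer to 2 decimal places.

In steady state, investment equals break-even investment: s·k^α = (n + δ)·k.
Rearranging, k^(1−α) = s / (n + δ).
k^0.74 = 0.36 / (0.029 + 0.103) = 0.36 / 0.132 = 2.7273
k* = 2.7273^(1/0.74) ≈ 3.8800
y* = (k*)^α = 3.8800^0.26 ≈ 1.4226
c* = (1 − s)·y* = (1 − 0.36) × 1.4226 ≈ 0.9105

c* = 0.91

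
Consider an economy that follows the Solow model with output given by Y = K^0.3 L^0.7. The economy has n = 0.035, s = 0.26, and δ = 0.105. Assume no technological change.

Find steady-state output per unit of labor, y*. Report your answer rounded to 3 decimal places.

Steady state requires s·f(k) = (n + δ)·k, i.e. s·k^α = (n + δ)·k.
Rearranging, k^(1−α) = s / (n + δ).
k^0.7 = 0.26 / (0.035 + 0.105) = 0.26 / 0.140 = 1.8571
k* = 1.8571^(1/0.7) ≈ 2.4213
y* = (k*)^α = 2.4213^0.3 ≈ 1.3038

y* = 1.304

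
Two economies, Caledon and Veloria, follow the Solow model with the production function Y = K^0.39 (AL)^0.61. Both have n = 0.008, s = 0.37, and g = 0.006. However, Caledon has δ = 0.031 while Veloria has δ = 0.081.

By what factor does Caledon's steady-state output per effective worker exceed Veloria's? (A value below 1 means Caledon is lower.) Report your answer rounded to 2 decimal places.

y*_C / y*_V ≈ 1.61

Steady-state y* = [s/(n + g + δ)]^(α/(1−α)), so the ratio is [ (s_C/(n + g + δ)_C) / (s_V/(n + g + δ)_V) ]^0.6393.
s_C/(n + g + δ)_C = 0.37/0.045 = 8.2222; s_V/(n + g + δ)_V = 0.37/0.095 = 3.8947.
Ratio = (8.2222/3.8947)^0.6393 = 2.1111^0.6393 ≈ 1.6123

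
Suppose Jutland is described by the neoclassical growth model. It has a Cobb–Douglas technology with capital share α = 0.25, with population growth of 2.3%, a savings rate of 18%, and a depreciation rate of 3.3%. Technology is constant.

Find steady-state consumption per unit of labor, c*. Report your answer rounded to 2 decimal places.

In steady state, investment equals break-even investment: s·k^α = (n + δ)·k.
Dividing both sides by k: k^(1−α) = s / (n + δ).
k^0.75 = 0.18 / (0.023 + 0.033) = 0.18 / 0.056 = 3.2143
k* = 3.2143^(1/0.75) ≈ 4.7437
y* = (k*)^α = 4.7437^0.25 ≈ 1.4758
c* = (1 − s)·y* = (1 − 0.18) × 1.4758 ≈ 1.2102

c* = 1.21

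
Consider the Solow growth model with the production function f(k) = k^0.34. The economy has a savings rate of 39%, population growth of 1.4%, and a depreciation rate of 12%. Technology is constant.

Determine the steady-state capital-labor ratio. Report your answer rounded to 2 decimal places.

At the steady state, Δk = 0, so s·k^α = (n + δ)·k.
Dividing both sides by k: k^(1−α) = s / (n + δ).
k^0.66 = 0.39 / (0.014 + 0.120) = 0.39 / 0.134 = 2.9104
k* = 2.9104^(1/0.66) ≈ 5.0461

k* ≈ 5.05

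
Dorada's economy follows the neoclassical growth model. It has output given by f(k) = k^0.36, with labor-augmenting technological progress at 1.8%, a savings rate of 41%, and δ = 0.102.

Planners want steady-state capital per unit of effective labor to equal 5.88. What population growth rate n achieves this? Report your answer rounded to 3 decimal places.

n ≈ 0.012

At the steady state, Δk = 0, so s·k^α = (n + g + δ)·k.
So s / (n + g + δ) = (k*)^(1−α) = 5.88^0.64 = 3.1074.
Therefore n + g + δ = s / 3.1074 = 0.41 / 3.1074 = 0.1319, so n = 0.1319 − 0.120 = 0.0119.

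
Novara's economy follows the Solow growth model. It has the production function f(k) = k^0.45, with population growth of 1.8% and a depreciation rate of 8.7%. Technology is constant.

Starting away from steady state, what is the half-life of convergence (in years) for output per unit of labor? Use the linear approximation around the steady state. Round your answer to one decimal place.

Near the steady state the convergence rate is λ = (1 − α)(n + δ).
λ = (1 − 0.45) × 0.105 = 0.55 × 0.105 = 0.05775
Half-life = ln 2 / λ = 0.6931 / 0.05775 ≈ 12.00 years

t_½ ≈ 12.0 years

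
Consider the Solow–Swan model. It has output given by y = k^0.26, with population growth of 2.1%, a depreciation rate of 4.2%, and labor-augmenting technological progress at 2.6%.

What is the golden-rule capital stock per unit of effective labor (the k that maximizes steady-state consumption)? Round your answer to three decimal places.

The golden rule sets f'(k) = n + g + δ, i.e. α·k^(α−1) = n + g + δ.
So k^(1−α) = α / (n + g + δ) = 0.26 / 0.089 = 2.9213.
k_gold = 2.9213^(1/0.74) ≈ 4.2575

k_gold ≈ 4.258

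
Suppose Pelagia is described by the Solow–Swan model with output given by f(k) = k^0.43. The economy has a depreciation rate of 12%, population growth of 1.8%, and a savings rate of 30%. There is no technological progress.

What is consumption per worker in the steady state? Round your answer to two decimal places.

c* ≈ 1.26

In steady state, investment equals break-even investment: s·k^α = (n + δ)·k.
Rearranging, k^(1−α) = s / (n + δ).
k^0.57 = 0.30 / (0.018 + 0.120) = 0.30 / 0.138 = 2.1739
k* = 2.1739^(1/0.57) ≈ 3.9052
y* = (k*)^α = 3.9052^0.43 ≈ 1.7964
c* = (1 − s)·y* = (1 − 0.30) × 1.7964 ≈ 1.2575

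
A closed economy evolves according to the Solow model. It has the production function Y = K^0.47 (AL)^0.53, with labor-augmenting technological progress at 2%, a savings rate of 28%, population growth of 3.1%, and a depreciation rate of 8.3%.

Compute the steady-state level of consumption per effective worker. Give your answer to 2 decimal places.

In steady state, investment equals break-even investment: s·k^α = (n + g + δ)·k.
Dividing both sides by k: k^(1−α) = s / (n + g + δ).
k^0.53 = 0.28 / (0.031 + 0.020 + 0.083) = 0.28 / 0.134 = 2.0896
k* = 2.0896^(1/0.53) ≈ 4.0169
y* = (k*)^α = 4.0169^0.47 ≈ 1.9223
c* = (1 − s)·y* = (1 − 0.28) × 1.9223 ≈ 1.3841

c* = 1.38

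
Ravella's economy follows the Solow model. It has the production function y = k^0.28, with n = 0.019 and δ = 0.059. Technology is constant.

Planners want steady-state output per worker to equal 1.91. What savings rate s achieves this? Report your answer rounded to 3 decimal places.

In steady state, investment equals break-even investment: s·k^α = (n + δ)·k.
Since y* = [s/(n + δ)]^(α/(1−α)), we have s/(n + δ) = (y*)^((1−α)/α) = 1.91^2.5714 = 5.2802.
Therefore s = 5.2802 × (n + δ) = 5.2802 × 0.078 = 0.4119.

s ≈ 0.412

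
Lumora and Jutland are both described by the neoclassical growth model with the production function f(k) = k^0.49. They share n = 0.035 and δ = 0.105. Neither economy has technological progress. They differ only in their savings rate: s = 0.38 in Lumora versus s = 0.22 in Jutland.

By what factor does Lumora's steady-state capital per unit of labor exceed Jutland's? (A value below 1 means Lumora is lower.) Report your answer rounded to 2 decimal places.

Steady-state k* = [s/(n + δ)]^(1/(1−α)), so the ratio is [ (s_L/(n + δ)_L) / (s_J/(n + δ)_J) ]^1.9608.
s_L/(n + δ)_L = 0.38/0.140 = 2.7143; s_J/(n + δ)_J = 0.22/0.140 = 1.5714.
Ratio = (2.7143/1.5714)^1.9608 = 1.7273^1.9608 ≈ 2.9203

ratio ≈ 2.92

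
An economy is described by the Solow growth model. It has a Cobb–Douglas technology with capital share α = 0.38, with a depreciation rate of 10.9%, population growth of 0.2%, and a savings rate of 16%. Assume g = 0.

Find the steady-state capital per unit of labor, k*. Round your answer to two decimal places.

Steady state requires s·f(k) = (n + δ)·k, i.e. s·k^α = (n + δ)·k.
Rearranging, k^(1−α) = s / (n + δ).
k^0.62 = 0.16 / (0.002 + 0.109) = 0.16 / 0.111 = 1.4414
k* = 1.4414^(1/0.62) ≈ 1.8034

k* ≈ 1.80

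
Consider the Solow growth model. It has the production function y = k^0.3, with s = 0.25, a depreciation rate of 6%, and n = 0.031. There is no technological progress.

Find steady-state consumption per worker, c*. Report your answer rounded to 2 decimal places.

c* = 1.16

Steady state requires s·f(k) = (n + δ)·k, i.e. s·k^α = (n + δ)·k.
Rearranging, k^(1−α) = s / (n + δ).
k^0.7 = 0.25 / (0.031 + 0.060) = 0.25 / 0.091 = 2.7473
k* = 2.7473^(1/0.7) ≈ 4.2365
y* = (k*)^α = 4.2365^0.3 ≈ 1.5421
c* = (1 − s)·y* = (1 − 0.25) × 1.5421 ≈ 1.1566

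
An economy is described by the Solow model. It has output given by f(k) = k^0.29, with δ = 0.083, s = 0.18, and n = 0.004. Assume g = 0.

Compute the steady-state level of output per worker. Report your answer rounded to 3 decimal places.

Steady state requires s·f(k) = (n + δ)·k, i.e. s·k^α = (n + δ)·k.
Dividing both sides by k: k^(1−α) = s / (n + δ).
k^0.71 = 0.18 / (0.004 + 0.083) = 0.18 / 0.087 = 2.0690
k* = 2.0690^(1/0.71) ≈ 2.7844
y* = (k*)^α = 2.7844^0.29 ≈ 1.3458

y* = 1.346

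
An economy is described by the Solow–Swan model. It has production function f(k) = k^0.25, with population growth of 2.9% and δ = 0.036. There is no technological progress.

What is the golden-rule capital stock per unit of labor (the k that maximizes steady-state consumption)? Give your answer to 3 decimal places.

The golden rule sets f'(k) = n + δ, i.e. α·k^(α−1) = n + δ.
So k^(1−α) = α / (n + δ) = 0.25 / 0.065 = 3.8462.
k_gold = 3.8462^(1/0.75) ≈ 6.0262

k_gold ≈ 6.026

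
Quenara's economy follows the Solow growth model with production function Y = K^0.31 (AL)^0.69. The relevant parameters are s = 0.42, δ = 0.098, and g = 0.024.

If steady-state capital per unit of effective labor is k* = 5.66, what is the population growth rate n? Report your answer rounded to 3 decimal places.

In steady state, investment equals break-even investment: s·k^α = (n + g + δ)·k.
So s / (n + g + δ) = (k*)^(1−α) = 5.66^0.69 = 3.3071.
Therefore n + g + δ = s / 3.3071 = 0.42 / 3.3071 = 0.1270, so n = 0.1270 − 0.122 = 0.0050.

n ≈ 0.005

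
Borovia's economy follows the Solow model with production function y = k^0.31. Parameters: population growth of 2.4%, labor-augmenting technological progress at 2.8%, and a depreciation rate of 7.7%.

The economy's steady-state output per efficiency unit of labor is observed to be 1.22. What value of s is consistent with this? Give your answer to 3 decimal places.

Steady state requires s·f(k) = (n + g + δ)·k, i.e. s·k^α = (n + g + δ)·k.
Since y* = [s/(n + g + δ)]^(α/(1−α)), we have s/(n + g + δ) = (y*)^((1−α)/α) = 1.22^2.2258 = 1.5568.
Therefore s = 1.5568 × (n + g + δ) = 1.5568 × 0.129 = 0.2008.

s ≈ 0.201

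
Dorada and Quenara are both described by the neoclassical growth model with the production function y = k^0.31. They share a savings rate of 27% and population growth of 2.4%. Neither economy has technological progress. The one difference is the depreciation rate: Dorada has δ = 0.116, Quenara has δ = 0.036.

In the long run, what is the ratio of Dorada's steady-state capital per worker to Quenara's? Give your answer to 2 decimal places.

Steady-state k* = [s/(n + δ)]^(1/(1−α)), so the ratio is [ (s_D/(n + δ)_D) / (s_Q/(n + δ)_Q) ]^1.4493.
s_D/(n + δ)_D = 0.27/0.140 = 1.9286; s_Q/(n + δ)_Q = 0.27/0.060 = 4.5000.
Ratio = (1.9286/4.5000)^1.4493 = 0.4286^1.4493 ≈ 0.2929

ratio ≈ 0.29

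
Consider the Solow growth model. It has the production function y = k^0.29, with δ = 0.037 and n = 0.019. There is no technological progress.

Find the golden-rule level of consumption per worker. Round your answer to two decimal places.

At the golden rule, f'(k) = n + δ, so α·k^(α−1) = n + δ and k_gold = (α/(n + δ))^(1/(1−α)).
k_gold = (0.29/0.056)^(1/0.71) = 5.1786^1.4085 ≈ 10.1384
c_gold = f(k_gold) − (n + δ)·k_gold = 1.9576 − 0.056×10.1384 ≈ 1.3898

c_gold ≈ 1.39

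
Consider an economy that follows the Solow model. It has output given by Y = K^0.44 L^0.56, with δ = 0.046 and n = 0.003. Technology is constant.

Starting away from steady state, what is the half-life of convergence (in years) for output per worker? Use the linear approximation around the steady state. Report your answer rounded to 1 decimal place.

Near the steady state the convergence rate is λ = (1 − α)(n + δ).
λ = (1 − 0.44) × 0.049 = 0.56 × 0.049 = 0.02744
Half-life = ln 2 / λ = 0.6931 / 0.02744 ≈ 25.26 years

t_½ ≈ 25.3 years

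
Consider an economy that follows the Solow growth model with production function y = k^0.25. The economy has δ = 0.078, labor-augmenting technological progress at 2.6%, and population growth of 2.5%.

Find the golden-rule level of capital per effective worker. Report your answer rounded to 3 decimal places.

k_gold ≈ 2.416

The golden rule sets f'(k) = n + g + δ, i.e. α·k^(α−1) = n + g + δ.
So k^(1−α) = α / (n + g + δ) = 0.25 / 0.129 = 1.9380.
k_gold = 1.9380^(1/0.75) ≈ 2.4162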